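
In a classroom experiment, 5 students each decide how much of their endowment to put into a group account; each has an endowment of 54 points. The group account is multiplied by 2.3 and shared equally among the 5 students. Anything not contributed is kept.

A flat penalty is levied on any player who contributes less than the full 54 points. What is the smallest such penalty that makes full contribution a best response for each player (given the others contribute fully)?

Given the others contribute fully, the best deviation is to contribute 0 (any partial contribution still incurs the fine and gives up units whose private return 0.4600 is below 1).
Deviating from 54 to 0 saves 54 points but forfeits the deviator's share of the drop in the group account: 2.3/5 × 54 = 24.84.
So the deviation gain is 54 − 24.84 = 29.16, and the fine must be at least 29.16 points to wipe it out.

29.16 points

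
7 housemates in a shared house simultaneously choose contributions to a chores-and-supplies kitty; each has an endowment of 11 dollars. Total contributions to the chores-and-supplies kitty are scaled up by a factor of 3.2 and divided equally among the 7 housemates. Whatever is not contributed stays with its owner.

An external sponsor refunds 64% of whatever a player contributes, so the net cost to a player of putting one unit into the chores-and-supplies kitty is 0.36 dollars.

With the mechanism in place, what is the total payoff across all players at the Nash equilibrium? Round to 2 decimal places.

Under the mechanism each unit contributed yields (3.2/7) / 0.36 = 1.2698 back to its contributor per unit of net cost, which exceeds 1, making full contribution the dominant choice for everyone.
So the Nash equilibrium is full contribution by all 7; the group earns 7 × (11 × 0.64 + 3.2 × 11) = 295.68.

295.68 dollars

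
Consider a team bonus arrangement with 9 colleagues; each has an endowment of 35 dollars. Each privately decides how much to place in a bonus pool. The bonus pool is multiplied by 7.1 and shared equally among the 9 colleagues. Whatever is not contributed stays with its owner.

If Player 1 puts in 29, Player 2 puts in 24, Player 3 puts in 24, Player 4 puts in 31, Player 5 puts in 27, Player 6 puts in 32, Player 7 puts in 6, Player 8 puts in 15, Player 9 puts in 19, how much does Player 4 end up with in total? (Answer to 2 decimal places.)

167.30 dollars

Total contributed: 29 + 24 + 24 + 31 + 27 + 32 + 6 + 15 + 19 = 207.
Each receives 7.1 × 207 / 9 = 163.30 from the bonus pool.
Player 4 keeps 35 − 31 = 4, so Player 4's payoff is 4 + 163.30 = 167.30.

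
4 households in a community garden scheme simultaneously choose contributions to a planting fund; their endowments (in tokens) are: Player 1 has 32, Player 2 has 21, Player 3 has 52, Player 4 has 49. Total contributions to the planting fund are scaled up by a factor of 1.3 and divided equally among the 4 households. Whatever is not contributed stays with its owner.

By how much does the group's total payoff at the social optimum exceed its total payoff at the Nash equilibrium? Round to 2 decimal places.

46.20 tokens

The private return per contributed unit is 1.3/4 = 0.3250 < 1 for every player regardless of endowment, so the Nash equilibrium is zero contribution and the group total is Σ E_j = 32 + 21 + 52 + 49 = 154.
Each contributed unit returns 1.300 to the group, so the social optimum is full contribution by everyone: group total = 1.300 × 154 = 200.20.
Efficiency loss = (1.300 − 1) × 154 = 46.20.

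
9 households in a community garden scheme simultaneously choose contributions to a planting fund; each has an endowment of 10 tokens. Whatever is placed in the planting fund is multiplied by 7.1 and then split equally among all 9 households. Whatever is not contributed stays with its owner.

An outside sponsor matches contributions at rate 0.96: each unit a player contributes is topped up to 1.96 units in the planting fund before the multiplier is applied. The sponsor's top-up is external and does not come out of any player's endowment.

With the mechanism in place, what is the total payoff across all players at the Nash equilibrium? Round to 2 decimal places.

Under the mechanism each unit contributed yields 7.1 × 1.96 / 9 = 1.5462 back to its contributor per unit of net cost, which exceeds 1, making full contribution the dominant choice for everyone.
So the Nash equilibrium is full contribution by all 9; the group earns 7.1 × 1.96 × 90 = 1252.44.

1252.44 tokens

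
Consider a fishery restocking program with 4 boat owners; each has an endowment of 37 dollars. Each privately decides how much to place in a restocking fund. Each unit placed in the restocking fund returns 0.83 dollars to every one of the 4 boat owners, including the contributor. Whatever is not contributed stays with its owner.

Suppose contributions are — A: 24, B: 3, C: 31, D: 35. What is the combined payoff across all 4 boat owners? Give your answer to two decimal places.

363.76 dollars

Total contributed: 24 + 3 + 31 + 35 = 93; total kept: 4 × 37 − 93 = 55.
The restocking fund pays out 0.83 × 4 × 93 = 308.76 in aggregate.
Group total = 55 + 308.76 = 363.76.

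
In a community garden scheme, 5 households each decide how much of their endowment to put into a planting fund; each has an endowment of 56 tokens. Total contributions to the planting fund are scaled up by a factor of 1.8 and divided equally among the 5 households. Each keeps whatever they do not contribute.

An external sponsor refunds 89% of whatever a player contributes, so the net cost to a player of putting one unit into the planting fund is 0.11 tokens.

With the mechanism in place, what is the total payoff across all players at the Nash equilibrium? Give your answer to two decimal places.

The effective private return per unit is now (1.8/5) / 0.11 = 3.2727 > 1, so every player's dominant strategy flips to full contribution.
So the Nash equilibrium is full contribution by all 5; the group earns 5 × (56 × 0.89 + 1.8 × 56) = 753.20.

753.20 tokens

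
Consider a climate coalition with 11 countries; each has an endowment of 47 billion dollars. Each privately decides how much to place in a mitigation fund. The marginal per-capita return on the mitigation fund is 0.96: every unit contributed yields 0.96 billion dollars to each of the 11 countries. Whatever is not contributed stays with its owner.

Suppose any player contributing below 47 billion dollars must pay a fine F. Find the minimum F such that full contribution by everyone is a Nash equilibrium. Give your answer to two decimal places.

1.88 billion dollars

Given the others contribute fully, the best deviation is to contribute 0 (any partial contribution still incurs the fine and gives up units whose private return 0.96 is below 1).
Deviating from 47 to 0 saves 47 billion dollars but forfeits the deviator's share of the drop in the mitigation fund: 0.96 × 47 = 45.12.
So the deviation gain is 47 − 45.12 = 1.88, and the fine must be at least 1.88 billion dollars to wipe it out.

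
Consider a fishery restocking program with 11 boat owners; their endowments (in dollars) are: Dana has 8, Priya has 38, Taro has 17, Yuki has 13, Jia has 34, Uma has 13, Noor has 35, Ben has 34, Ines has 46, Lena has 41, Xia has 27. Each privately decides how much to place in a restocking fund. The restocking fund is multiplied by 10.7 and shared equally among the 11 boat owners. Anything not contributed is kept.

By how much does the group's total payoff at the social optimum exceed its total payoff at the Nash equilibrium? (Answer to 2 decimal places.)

The private return per contributed unit is 10.7/11 = 0.9727 < 1 for every player regardless of endowment, so the Nash equilibrium is zero contribution and the group total is Σ E_j = 8 + 38 + 17 + 13 + 34 + 13 + 35 + 34 + 46 + 41 + 27 = 306.
Each contributed unit returns 10.700 to the group, so the social optimum is full contribution by everyone: group total = 10.700 × 306 = 3274.20.
Efficiency loss = (10.700 − 1) × 306 = 2968.20.

2968.20 dollars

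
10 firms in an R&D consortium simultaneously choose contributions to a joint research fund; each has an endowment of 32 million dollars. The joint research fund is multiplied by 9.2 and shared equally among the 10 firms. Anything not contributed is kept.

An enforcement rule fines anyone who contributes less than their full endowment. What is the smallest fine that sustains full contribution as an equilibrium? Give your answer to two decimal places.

Given the others contribute fully, the best deviation is to contribute 0 (any partial contribution still incurs the fine and gives up units whose private return 0.9200 is below 1).
Deviating from 32 to 0 saves 32 million dollars but forfeits the deviator's share of the drop in the joint research fund: 9.2/10 × 32 = 29.44.
So the deviation gain is 32 − 29.44 = 2.56, and the fine must be at least 2.56 million dollars to wipe it out.

2.56 million dollars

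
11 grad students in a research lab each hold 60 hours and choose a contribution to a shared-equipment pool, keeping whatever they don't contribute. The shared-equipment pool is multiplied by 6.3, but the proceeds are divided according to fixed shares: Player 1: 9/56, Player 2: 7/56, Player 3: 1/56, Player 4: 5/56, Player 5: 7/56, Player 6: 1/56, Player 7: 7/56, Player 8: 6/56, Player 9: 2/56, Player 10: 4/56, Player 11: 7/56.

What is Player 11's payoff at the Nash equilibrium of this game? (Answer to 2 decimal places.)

Each unit j contributes comes back to j as 6.3 × (j's share), so j prefers to contribute only if that share exceeds 1/6.3 = 0.1587; otherwise keeping the unit dominates.
The only share above 0.1587 is Player 1's 9/56, contributing 60; the remaining 10 contribute 0. Total contributed: 60.
Player 11 keeps 60 and receives 6.3 × 60 × 7/56 = 47.25 from the shared-equipment pool, for a payoff of 107.25.

107.25 hours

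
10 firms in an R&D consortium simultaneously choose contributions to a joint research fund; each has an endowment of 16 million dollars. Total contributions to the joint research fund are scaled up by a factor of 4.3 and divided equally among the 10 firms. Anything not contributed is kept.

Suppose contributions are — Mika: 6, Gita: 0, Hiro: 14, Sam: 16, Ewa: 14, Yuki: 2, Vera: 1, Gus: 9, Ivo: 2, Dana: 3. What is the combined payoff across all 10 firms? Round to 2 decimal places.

381.10 million dollars

Total contributed: 6 + 0 + 14 + 16 + 14 + 2 + 1 + 9 + 2 + 3 = 67; total kept: 10 × 16 − 67 = 93.
The joint research fund pays out 4.3 × 67 = 288.10 in aggregate.
Group total = 93 + 288.10 = 381.10.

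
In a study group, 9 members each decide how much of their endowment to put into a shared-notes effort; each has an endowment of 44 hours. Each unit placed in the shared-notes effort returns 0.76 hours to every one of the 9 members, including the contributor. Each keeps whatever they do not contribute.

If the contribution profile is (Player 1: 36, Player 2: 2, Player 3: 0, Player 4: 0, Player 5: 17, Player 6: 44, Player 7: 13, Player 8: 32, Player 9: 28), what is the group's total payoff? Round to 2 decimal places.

1400.48 hours

Total contributed: 36 + 2 + 0 + 0 + 17 + 44 + 13 + 32 + 28 = 172; total kept: 9 × 44 − 172 = 224.
The shared-notes effort pays out 0.76 × 9 × 172 = 1176.48 in aggregate.
Group total = 224 + 1176.48 = 1400.48.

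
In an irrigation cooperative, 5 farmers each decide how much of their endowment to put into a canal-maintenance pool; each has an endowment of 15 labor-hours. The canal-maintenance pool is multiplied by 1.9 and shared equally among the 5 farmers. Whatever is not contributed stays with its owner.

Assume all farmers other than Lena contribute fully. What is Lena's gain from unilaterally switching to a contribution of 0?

Switching from a contribution of 15 to 0 lets Lena keep an extra 15 labor-hours, but lowers the canal-maintenance pool by 15, which costs Lena their own share of that drop: 1.9/5 × 15 = 5.70.
Net gain = 15 − 5.70 = 9.30. The private return per contributed unit (0.3800) is below 1, so free-riding is indeed the best response regardless of what the others do.

9.30 labor-hours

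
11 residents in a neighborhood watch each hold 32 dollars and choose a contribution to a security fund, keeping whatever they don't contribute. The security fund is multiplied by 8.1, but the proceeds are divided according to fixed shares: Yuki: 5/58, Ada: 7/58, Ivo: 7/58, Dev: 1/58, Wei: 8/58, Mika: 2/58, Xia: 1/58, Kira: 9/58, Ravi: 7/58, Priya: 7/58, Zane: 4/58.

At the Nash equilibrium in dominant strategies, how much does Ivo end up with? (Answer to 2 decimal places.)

94.57 dollars

Player j's private return per contributed unit is 8.1 × (j's share). Contributing is weakly dominant for j when that share is at least 1/8.1 = 0.1235, and contributing 0 is dominant otherwise.
The shares above 0.1235 belong to Wei and Kira, contributing 32 each; the remaining 9 contribute 0. Total contributed: 64.
Ivo keeps 32 and receives 8.1 × 64 × 7/58 = 62.57 from the security fund, for a payoff of 94.57.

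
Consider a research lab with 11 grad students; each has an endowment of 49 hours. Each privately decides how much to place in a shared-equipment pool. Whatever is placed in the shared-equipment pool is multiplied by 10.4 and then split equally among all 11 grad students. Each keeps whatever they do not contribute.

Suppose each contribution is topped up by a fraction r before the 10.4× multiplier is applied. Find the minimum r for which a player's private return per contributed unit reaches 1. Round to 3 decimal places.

0.058

With matching at rate r, one contributed unit becomes (1 + r) in the shared-equipment pool and returns 10.4 × (1 + r) / 11 to the contributor.
Setting this equal to 1: 1 + r = 11/10.4 = 1.0577.
So the minimum matching rate is r = 1.0577 − 1 = 0.058.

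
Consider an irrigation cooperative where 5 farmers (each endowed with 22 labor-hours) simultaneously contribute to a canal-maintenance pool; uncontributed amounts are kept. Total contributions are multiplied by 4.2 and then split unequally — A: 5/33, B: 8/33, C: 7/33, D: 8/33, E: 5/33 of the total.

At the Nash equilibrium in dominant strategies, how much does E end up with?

50.00 labor-hours

For player j, contributing a unit is worthwhile iff 4.2 × (j's share) ≥ 1, i.e. iff j's share is at least 0.2381.
B and D clear that bar, contributing 22 each; the remaining 3 contribute 0. Total contributed: 44.
E keeps 22 and receives 4.2 × 44 × 5/33 = 28.00 from the canal-maintenance pool, for a payoff of 50.00.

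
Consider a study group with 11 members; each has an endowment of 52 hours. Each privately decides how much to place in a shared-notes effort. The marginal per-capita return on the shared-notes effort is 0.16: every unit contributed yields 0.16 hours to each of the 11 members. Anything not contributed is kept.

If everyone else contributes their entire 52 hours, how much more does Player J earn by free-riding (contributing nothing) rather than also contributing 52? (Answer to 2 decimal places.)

Switching from a contribution of 52 to 0 lets Player J keep an extra 52 hours, but lowers the shared-notes effort by 52, which costs Player J their own share of that drop: 0.16 × 52 = 8.32.
Net gain = 52 − 8.32 = 43.68. The private return per contributed unit (0.16) is below 1, so free-riding is indeed the best response regardless of what the others do.

43.68 hours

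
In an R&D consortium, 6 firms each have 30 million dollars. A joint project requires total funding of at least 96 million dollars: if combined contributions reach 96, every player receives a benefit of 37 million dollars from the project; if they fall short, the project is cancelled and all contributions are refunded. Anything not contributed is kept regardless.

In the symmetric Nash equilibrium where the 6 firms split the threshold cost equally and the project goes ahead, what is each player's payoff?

Equal share of the threshold: 96/6 = 16.
At this profile no one gains by cutting their contribution: any cut drops the total below 96, the project is cancelled, contributions are refunded, and the deviator ends with 30, which is less than 30 − 16 + 37 = 51. Contributing more than 16 just wastes the excess. So contributing exactly 16 is a best response.
Each player's payoff: 30 − 16 + 37 = 51.

51 million dollars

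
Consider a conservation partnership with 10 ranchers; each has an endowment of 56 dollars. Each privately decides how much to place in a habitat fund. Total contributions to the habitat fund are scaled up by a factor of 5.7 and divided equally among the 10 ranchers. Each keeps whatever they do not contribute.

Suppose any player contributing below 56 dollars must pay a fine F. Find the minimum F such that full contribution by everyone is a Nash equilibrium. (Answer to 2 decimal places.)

Given the others contribute fully, the best deviation is to contribute 0 (any partial contribution still incurs the fine and gives up units whose private return 0.5700 is below 1).
Deviating from 56 to 0 saves 56 dollars but forfeits the deviator's share of the drop in the habitat fund: 5.7/10 × 56 = 31.92.
So the deviation gain is 56 − 31.92 = 24.08, and the fine must be at least 24.08 dollars to wipe it out.

24.08 dollars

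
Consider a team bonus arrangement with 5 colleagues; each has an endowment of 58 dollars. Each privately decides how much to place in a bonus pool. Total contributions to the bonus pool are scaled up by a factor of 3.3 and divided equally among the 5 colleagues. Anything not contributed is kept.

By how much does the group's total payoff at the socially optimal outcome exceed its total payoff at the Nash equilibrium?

667.00 dollars

Each contributed unit returns 3.3/5 = 0.6600 to its contributor — below 1 — so contributing 0 is dominant for every player. At the Nash equilibrium everyone keeps their 58, and the group total is 5 × 58 = 290.
Each contributed unit returns 3.300 to the group as a whole (0.6600 to each of 5 players), which exceeds 1, so the social optimum is full contribution: group total = 3.300 × 290 = 957.00.
Efficiency loss = 957.00 − 290 = 667.00.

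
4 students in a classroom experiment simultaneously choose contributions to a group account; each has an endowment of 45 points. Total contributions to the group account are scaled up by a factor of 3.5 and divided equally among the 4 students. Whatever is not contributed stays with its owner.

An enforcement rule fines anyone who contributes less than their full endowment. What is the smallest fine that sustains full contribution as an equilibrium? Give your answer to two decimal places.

5.63 points

Given the others contribute fully, the best deviation is to contribute 0 (any partial contribution still incurs the fine and gives up units whose private return 0.8750 is below 1).
Deviating from 45 to 0 saves 45 points but forfeits the deviator's share of the drop in the group account: 3.5/4 × 45 = 39.37.
So the deviation gain is 45 − 39.37 = 5.63, and the fine must be at least 5.63 points to wipe it out.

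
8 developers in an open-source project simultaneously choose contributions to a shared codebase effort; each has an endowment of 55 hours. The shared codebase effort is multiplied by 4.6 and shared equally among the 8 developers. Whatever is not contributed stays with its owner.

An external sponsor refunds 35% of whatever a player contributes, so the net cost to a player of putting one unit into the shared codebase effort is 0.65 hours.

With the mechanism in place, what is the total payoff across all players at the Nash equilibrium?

With the mechanism, a contributed unit returns (4.6/8) / 0.65 = 0.8846 per unit of net cost — still below 1 — so contributing 0 remains dominant for every player.
Everyone keeps their endowment and the group total is 8 × 55 = 440.

440.00 hours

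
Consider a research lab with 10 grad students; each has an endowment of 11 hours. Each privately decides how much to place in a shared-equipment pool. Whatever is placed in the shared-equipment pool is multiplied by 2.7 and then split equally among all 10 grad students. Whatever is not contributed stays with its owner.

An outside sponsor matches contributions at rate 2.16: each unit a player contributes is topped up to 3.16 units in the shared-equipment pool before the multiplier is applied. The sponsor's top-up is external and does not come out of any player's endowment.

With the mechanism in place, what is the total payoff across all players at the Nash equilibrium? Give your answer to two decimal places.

Even with the mechanism, each unit contributed returns only 2.7 × 3.16 / 10 = 0.8532 per unit of net cost, so contributing nothing is still dominant.
At the Nash equilibrium no one contributes; group total payoff = 10 × 11 = 110.

110.00 hours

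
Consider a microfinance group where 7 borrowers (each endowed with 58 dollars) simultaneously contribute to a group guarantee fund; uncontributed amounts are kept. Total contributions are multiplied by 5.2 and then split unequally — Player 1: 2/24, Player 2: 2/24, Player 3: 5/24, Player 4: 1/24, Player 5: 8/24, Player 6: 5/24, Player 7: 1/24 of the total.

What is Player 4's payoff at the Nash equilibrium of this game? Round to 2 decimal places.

95.70 dollars

For player j, contributing a unit is worthwhile iff 5.2 × (j's share) ≥ 1, i.e. iff j's share is at least 0.1923.
Player 3, Player 5 and Player 6 are above the threshold, contributing 58 each; the remaining 4 contribute 0. Total contributed: 174.
Player 4 keeps 58 and receives 5.2 × 174 × 1/24 = 37.70 from the group guarantee fund, for a payoff of 95.70.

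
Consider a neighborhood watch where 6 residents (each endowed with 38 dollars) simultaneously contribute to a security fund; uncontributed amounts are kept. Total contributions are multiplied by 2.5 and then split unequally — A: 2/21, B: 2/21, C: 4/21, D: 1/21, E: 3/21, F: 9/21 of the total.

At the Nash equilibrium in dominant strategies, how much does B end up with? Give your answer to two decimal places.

Each unit j contributes comes back to j as 2.5 × (j's share), so j prefers to contribute only if that share exceeds 1/2.5 = 0.4000; otherwise keeping the unit dominates.
F alone (share 9/21) is above the threshold, contributing 38; the remaining 5 contribute 0. Total contributed: 38.
B keeps 38 and receives 2.5 × 38 × 2/21 = 9.05 from the security fund, for a payoff of 47.05.

47.05 dollars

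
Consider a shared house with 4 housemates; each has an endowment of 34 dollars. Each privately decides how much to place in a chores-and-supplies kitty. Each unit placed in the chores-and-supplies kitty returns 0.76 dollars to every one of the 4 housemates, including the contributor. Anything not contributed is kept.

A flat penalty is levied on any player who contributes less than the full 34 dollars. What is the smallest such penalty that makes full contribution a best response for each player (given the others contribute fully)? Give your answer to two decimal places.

Given the others contribute fully, the best deviation is to contribute 0 (any partial contribution still incurs the fine and gives up units whose private return 0.76 is below 1).
Deviating from 34 to 0 saves 34 dollars but forfeits the deviator's share of the drop in the chores-and-supplies kitty: 0.76 × 34 = 25.84.
So the deviation gain is 34 − 25.84 = 8.16, and the fine must be at least 8.16 dollars to wipe it out.

8.16 dollars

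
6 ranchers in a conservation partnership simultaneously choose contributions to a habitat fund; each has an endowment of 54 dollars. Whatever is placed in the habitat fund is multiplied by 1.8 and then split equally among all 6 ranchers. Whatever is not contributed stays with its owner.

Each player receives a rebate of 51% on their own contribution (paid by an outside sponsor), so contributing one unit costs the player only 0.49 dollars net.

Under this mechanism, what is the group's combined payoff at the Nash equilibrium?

324.00 dollars

The effective private return is (1.8/6) / 0.49 = 0.6122, which is still under 1, so the mechanism doesn't change anyone's dominant strategy: zero contribution.
At the Nash equilibrium no one contributes; group total payoff = 6 × 54 = 324.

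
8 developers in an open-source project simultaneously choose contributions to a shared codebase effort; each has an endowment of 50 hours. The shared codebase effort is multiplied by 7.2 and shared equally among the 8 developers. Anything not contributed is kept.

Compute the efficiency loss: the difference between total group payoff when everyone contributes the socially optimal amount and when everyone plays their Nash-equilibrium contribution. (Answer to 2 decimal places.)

2480.00 hours

Each contributed unit returns 7.2/8 = 0.9000 to its contributor — below 1 — so contributing 0 is dominant for every player. At the Nash equilibrium everyone keeps their 50, and the group total is 8 × 50 = 400.
Each contributed unit returns 7.200 to the group as a whole (0.9000 to each of 8 players), which exceeds 1, so the social optimum is full contribution: group total = 7.200 × 400 = 2880.00.
Efficiency loss = 2880.00 − 400 = 2480.00.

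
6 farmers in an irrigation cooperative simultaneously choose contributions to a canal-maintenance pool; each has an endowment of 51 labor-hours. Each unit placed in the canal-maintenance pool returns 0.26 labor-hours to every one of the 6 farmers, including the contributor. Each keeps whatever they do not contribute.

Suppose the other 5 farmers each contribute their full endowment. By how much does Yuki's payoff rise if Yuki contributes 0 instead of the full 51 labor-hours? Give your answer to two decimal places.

Switching from a contribution of 51 to 0 lets Yuki keep an extra 51 labor-hours, but lowers the canal-maintenance pool by 51, which costs Yuki their own share of that drop: 0.26 × 51 = 13.26.
Net gain = 51 − 13.26 = 37.74. The private return per contributed unit (0.26) is below 1, so free-riding is indeed the best response regardless of what the others do.

37.74 labor-hours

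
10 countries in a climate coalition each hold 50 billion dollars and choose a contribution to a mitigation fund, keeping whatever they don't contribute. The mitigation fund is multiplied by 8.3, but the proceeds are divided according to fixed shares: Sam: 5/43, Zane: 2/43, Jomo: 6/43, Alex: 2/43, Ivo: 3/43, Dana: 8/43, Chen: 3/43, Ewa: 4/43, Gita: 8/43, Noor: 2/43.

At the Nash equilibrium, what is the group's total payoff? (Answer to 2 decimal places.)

1595.00 billion dollars

Player j's private return per contributed unit is 8.3 × (j's share). Contributing is weakly dominant for j when that share is at least 1/8.3 = 0.1205, and contributing 0 is dominant otherwise.
Jomo, Dana and Gita clear that bar, contributing 50 each; the remaining 7 contribute 0. Total contributed: 150.
The mitigation fund pays out 8.3 × 150 = 1245.00 in total (split across the unequal shares, but the aggregate is all that matters for the group sum).
The 7 free-riders keep 50 each, adding 350. Group total = 350 + 1245.00 = 1595.00.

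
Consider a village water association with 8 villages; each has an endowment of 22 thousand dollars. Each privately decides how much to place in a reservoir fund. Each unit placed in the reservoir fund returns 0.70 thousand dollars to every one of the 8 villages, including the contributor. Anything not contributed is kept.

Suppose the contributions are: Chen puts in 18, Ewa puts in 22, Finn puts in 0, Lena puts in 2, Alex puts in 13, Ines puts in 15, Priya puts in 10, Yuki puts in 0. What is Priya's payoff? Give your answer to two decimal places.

68.00 thousand dollars

Total contributed: 18 + 22 + 0 + 2 + 13 + 15 + 10 + 0 = 80.
Each receives 0.70 × 80 = 56.00 from the reservoir fund.
Priya keeps 22 − 10 = 12, so Priya's payoff is 12 + 56.00 = 68.00.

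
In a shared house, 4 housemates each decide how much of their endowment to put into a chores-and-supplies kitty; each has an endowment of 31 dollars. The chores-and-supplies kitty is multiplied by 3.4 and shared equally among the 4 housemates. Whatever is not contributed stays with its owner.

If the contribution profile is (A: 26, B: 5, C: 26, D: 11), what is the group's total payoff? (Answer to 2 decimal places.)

287.20 dollars

Total contributed: 26 + 5 + 26 + 11 = 68; total kept: 4 × 31 − 68 = 56.
The chores-and-supplies kitty pays out 3.4 × 68 = 231.20 in aggregate.
Group total = 56 + 231.20 = 287.20.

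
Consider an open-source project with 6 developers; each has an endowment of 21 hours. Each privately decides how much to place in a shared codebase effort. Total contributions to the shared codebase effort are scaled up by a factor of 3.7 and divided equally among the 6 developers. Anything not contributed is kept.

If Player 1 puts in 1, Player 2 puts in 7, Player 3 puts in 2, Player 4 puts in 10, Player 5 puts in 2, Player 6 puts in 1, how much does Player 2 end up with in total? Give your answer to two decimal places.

28.18 hours

Total contributed: 1 + 7 + 2 + 10 + 2 + 1 = 23.
Each receives 3.7 × 23 / 6 = 14.18 from the shared codebase effort.
Player 2 keeps 21 − 7 = 14, so Player 2's payoff is 14 + 14.18 = 28.18.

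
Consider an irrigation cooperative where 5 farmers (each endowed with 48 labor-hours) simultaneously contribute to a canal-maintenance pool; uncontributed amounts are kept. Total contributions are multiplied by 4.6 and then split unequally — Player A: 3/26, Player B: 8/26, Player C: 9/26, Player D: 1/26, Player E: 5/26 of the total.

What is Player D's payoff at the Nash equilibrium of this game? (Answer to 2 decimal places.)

64.98 labor-hours

Player j's private return per contributed unit is 4.6 × (j's share). Contributing is weakly dominant for j when that share is at least 1/4.6 = 0.2174, and contributing 0 is dominant otherwise.
Player B and Player C clear that bar, contributing 48 each; the remaining 3 contribute 0. Total contributed: 96.
Player D keeps 48 and receives 4.6 × 96 × 1/26 = 16.98 from the canal-maintenance pool, for a payoff of 64.98.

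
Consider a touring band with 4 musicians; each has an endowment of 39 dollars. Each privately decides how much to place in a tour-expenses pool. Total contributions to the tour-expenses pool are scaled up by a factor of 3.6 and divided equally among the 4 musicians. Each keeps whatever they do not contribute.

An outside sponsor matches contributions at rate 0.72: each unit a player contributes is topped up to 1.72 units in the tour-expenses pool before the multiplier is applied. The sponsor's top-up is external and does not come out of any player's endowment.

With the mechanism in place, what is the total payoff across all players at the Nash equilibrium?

With the mechanism, a contributed unit returns 3.6 × 1.72 / 4 = 1.5480 per unit of net cost to the contributor — now above 1 — so contributing fully is weakly dominant for every player.
So the Nash equilibrium is full contribution by all 4; the group earns 3.6 × 1.72 × 156 = 965.95.

965.95 dollars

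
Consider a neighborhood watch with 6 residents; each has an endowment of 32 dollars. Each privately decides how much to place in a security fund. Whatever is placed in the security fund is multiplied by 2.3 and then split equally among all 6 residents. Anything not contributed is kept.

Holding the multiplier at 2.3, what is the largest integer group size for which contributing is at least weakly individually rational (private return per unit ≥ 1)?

2

Private return per unit is 2.3/(group size), which is ≥ 1 whenever the group size is ≤ 2.3.
The largest such integer is 2.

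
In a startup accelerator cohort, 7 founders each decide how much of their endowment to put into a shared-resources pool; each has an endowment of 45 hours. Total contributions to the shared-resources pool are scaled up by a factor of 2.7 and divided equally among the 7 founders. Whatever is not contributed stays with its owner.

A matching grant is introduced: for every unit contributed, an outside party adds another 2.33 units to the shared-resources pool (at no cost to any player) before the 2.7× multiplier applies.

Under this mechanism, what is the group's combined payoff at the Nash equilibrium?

The effective private return per unit is now 2.7 × 3.33 / 7 = 1.2844 > 1, so every player's dominant strategy flips to full contribution.
So the Nash equilibrium is full contribution by all 7; the group earns 2.7 × 3.33 × 315 = 2832.17.

2832.17 hours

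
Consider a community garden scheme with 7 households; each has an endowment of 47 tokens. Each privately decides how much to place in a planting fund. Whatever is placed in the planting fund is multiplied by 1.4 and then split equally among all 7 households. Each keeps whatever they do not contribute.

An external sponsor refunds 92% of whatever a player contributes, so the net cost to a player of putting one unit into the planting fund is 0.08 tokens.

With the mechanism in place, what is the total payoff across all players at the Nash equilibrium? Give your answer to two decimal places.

763.28 tokens

The effective private return per unit is now (1.4/7) / 0.08 = 2.5000 > 1, so every player's dominant strategy flips to full contribution.
So the Nash equilibrium is full contribution by all 7; the group earns 7 × (47 × 0.92 + 1.4 × 47) = 763.28.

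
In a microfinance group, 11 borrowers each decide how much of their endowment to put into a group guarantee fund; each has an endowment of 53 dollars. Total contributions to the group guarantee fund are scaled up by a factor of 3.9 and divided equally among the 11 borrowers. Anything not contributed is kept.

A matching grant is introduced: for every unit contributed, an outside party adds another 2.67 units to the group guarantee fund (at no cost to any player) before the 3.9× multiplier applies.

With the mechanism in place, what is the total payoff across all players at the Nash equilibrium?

8344.48 dollars

With the mechanism, a contributed unit returns 3.9 × 3.67 / 11 = 1.3012 per unit of net cost to the contributor — now above 1 — so contributing fully is weakly dominant for every player.
At the Nash equilibrium everyone contributes 53. Group total payoff = 3.9 × 3.67 × 583 = 8344.48.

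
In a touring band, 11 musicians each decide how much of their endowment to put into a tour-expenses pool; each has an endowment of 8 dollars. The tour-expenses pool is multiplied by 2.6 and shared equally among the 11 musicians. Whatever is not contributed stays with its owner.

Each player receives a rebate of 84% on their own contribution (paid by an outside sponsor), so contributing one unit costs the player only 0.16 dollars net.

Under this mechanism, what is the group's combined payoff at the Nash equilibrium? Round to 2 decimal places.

With the mechanism, a contributed unit returns (2.6/11) / 0.16 = 1.4773 per unit of net cost to the contributor — now above 1 — so contributing fully is weakly dominant for every player.
So the Nash equilibrium is full contribution by all 11; the group earns 11 × (8 × 0.84 + 2.6 × 8) = 302.72.

302.72 dollars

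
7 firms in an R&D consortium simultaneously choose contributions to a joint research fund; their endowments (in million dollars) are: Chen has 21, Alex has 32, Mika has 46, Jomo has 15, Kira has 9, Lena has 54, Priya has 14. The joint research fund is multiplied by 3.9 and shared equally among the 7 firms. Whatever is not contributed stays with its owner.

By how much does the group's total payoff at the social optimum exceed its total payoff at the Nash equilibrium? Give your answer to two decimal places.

The private return per contributed unit is 3.9/7 = 0.5571 < 1 for every player regardless of endowment, so the Nash equilibrium is zero contribution and the group total is Σ E_j = 21 + 32 + 46 + 15 + 9 + 54 + 14 = 191.
Each contributed unit returns 3.900 to the group, so the social optimum is full contribution by everyone: group total = 3.900 × 191 = 744.90.
Efficiency loss = (3.900 − 1) × 191 = 553.90.

553.90 million dollars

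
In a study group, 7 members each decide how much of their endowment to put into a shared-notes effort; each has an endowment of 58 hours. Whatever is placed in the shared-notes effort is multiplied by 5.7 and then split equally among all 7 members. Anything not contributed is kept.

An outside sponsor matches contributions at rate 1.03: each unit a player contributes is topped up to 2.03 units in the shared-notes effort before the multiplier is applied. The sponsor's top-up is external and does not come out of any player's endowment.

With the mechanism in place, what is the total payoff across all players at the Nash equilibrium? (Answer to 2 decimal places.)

4697.83 hours

With the mechanism, a contributed unit returns 5.7 × 2.03 / 7 = 1.6530 per unit of net cost to the contributor — now above 1 — so contributing fully is weakly dominant for every player.
At the Nash equilibrium everyone contributes 58. Group total payoff = 5.7 × 2.03 × 406 = 4697.83.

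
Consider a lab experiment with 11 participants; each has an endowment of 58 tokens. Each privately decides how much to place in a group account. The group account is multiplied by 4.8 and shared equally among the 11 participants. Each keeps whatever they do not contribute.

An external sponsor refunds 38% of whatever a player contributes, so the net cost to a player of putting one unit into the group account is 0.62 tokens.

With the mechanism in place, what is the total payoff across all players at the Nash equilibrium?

638.00 tokens

Even with the mechanism, each unit contributed returns only (4.8/11) / 0.62 = 0.7038 per unit of net cost, so contributing nothing is still dominant.
Everyone keeps their endowment and the group total is 11 × 58 = 638.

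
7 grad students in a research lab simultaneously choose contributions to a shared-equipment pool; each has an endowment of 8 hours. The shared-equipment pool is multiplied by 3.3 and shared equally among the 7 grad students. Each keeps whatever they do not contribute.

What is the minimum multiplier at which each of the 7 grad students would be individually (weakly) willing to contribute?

A contributed unit returns (multiplier)/7 to its contributor.
This reaches 1 exactly when the multiplier is 7.

7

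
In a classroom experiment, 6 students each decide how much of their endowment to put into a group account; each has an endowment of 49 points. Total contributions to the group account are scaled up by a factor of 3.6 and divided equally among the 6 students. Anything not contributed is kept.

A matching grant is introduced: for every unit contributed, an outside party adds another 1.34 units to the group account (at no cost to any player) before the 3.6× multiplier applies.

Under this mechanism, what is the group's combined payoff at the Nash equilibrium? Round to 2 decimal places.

With the mechanism, a contributed unit returns 3.6 × 2.34 / 6 = 1.4040 per unit of net cost to the contributor — now above 1 — so contributing fully is weakly dominant for every player.
At the Nash equilibrium everyone contributes 49. Group total payoff = 3.6 × 2.34 × 294 = 2476.66.

2476.66 points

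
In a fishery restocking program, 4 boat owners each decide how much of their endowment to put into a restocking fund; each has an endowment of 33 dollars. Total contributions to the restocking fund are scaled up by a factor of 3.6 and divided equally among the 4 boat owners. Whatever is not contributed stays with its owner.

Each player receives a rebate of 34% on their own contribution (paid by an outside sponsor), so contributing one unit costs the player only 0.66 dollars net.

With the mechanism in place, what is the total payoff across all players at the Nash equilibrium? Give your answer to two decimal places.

520.08 dollars

Under the mechanism each unit contributed yields (3.6/4) / 0.66 = 1.3636 back to its contributor per unit of net cost, which exceeds 1, making full contribution the dominant choice for everyone.
So the Nash equilibrium is full contribution by all 4; the group earns 4 × (33 × 0.34 + 3.6 × 33) = 520.08.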